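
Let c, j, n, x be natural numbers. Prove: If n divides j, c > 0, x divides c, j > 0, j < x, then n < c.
n divides j and j > 0, therefore n ≤ j. Since x divides c and c > 0, x ≤ c. From j < x, j < c. Since n ≤ j, n < c.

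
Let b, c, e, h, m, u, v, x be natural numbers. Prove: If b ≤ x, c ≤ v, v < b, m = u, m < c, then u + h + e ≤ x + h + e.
c ≤ v and v < b, hence c < b. Because m < c, m < b. From m = u, u < b. Since b ≤ x, u < x. Then u + h < x + h. Then u + h + e < x + h + e. Then u + h + e ≤ x + h + e.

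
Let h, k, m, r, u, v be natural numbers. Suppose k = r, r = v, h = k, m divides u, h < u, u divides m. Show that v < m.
u divides m and m divides u, therefore u = m. Since h = k and k = r, h = r. From r = v, h = v. Since h < u, v < u. u = m, so v < m.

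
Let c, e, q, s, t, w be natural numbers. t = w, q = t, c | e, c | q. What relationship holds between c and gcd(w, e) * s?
c | gcd(w, e) * s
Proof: q = t and t = w, hence q = w. c | q, so c | w. Since c | e, c | gcd(w, e). Then c | gcd(w, e) * s.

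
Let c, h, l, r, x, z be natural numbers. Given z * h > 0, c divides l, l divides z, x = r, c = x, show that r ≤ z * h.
c = x and x = r, therefore c = r. c divides l and l divides z, hence c divides z. Since c = r, r divides z. Then r divides z * h. z * h > 0, so r ≤ z * h.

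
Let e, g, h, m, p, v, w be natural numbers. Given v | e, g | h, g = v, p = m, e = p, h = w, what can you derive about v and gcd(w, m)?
v | gcd(w, m)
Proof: h = w and g | h, therefore g | w. Since g = v, v | w. From e = p and p = m, e = m. v | e, so v | m. v | w, so v | gcd(w, m).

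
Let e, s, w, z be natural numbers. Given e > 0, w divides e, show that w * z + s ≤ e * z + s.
w divides e and e > 0, hence w ≤ e. By multiplying by a non-negative, w * z ≤ e * z. Then w * z + s ≤ e * z + s.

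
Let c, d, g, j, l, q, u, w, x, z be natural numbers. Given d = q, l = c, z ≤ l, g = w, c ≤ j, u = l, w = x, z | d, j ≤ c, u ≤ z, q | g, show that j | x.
c ≤ j and j ≤ c, so c = j. l = c, so l = j. From u = l and u ≤ z, l ≤ z. z ≤ l, so z = l. Because z | d, l | d. Because l = j, j | d. d = q, so j | q. From g = w and q | g, q | w. Because w = x, q | x. j | q, so j | x.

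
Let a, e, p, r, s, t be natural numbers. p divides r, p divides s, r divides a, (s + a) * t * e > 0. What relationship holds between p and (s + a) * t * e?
p ≤ (s + a) * t * e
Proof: p divides r and r divides a, thus p divides a. Since p divides s, p divides s + a. Then p divides (s + a) * t. Then p divides (s + a) * t * e. From (s + a) * t * e > 0, p ≤ (s + a) * t * e.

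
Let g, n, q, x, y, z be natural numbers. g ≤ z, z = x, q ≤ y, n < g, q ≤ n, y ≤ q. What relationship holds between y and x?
y < x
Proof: Since q ≤ y and y ≤ q, q = y. From n < g and g ≤ z, n < z. Since q ≤ n, q < z. q = y, so y < z. Since z = x, y < x.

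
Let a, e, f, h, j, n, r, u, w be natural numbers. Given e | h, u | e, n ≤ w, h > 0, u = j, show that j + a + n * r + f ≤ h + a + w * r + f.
u | e and e | h, therefore u | h. Since h > 0, u ≤ h. Since u = j, j ≤ h. Then j + a ≤ h + a. n ≤ w, therefore n * r ≤ w * r. Then n * r + f ≤ w * r + f. From j + a ≤ h + a, j + a + n * r + f ≤ h + a + w * r + f.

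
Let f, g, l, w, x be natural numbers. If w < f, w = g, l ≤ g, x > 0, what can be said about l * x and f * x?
l * x < f * x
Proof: w = g and w < f, therefore g < f. Since l ≤ g, l < f. Combined with x > 0, by multiplying by a positive, l * x < f * x.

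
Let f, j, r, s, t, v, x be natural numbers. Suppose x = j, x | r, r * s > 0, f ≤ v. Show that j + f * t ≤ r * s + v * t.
x = j and x | r, so j | r. Then j | r * s. Because r * s > 0, j ≤ r * s. f ≤ v, hence f * t ≤ v * t. Since j ≤ r * s, j + f * t ≤ r * s + v * t.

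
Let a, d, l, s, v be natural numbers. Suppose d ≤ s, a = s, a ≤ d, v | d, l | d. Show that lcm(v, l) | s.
a = s and a ≤ d, so s ≤ d. d ≤ s, so d = s. v | d and l | d, therefore lcm(v, l) | d. Because d = s, lcm(v, l) | s.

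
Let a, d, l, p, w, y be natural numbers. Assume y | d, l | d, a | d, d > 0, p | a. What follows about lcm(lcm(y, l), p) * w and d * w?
lcm(lcm(y, l), p) * w ≤ d * w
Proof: y | d and l | d, therefore lcm(y, l) | d. Because p | a and a | d, p | d. Because lcm(y, l) | d, lcm(lcm(y, l), p) | d. d > 0, so lcm(lcm(y, l), p) ≤ d. Then lcm(lcm(y, l), p) * w ≤ d * w.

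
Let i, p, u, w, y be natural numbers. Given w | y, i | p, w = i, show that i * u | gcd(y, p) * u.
w = i and w | y, thus i | y. i | p, so i | gcd(y, p). Then i * u | gcd(y, p) * u.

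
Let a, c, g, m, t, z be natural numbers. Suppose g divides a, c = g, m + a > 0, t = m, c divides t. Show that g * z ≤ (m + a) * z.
c = g and c divides t, hence g divides t. Since t = m, g divides m. g divides a, so g divides m + a. m + a > 0, so g ≤ m + a. By multiplying by a non-negative, g * z ≤ (m + a) * z.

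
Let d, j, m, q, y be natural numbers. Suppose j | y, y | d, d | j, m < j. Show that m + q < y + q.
y | d and d | j, thus y | j. Since j | y, j = y. Since m < j, m < y. Then m + q < y + q.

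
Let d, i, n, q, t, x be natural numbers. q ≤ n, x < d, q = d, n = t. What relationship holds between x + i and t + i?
x + i < t + i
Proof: From n = t and q ≤ n, q ≤ t. q = d, so d ≤ t. x < d, so x < t. Then x + i < t + i.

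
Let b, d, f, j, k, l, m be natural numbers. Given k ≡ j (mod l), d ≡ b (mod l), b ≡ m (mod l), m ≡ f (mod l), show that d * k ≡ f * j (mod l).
d ≡ b (mod l) and b ≡ m (mod l), so d ≡ m (mod l). Since m ≡ f (mod l), d ≡ f (mod l). From k ≡ j (mod l), by multiplying congruences, d * k ≡ f * j (mod l).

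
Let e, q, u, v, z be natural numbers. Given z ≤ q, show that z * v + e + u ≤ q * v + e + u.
Since z ≤ q, z * v ≤ q * v. Then z * v + e ≤ q * v + e. Then z * v + e + u ≤ q * v + e + u.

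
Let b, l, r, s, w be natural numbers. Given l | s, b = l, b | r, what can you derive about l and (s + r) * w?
l | (s + r) * w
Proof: From b = l and b | r, l | r. Since l | s, l | s + r. Then l | (s + r) * w.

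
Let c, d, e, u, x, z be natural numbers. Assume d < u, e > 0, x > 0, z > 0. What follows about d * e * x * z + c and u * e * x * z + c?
d * e * x * z + c < u * e * x * z + c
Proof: d < u and e > 0. By multiplying by a positive, d * e < u * e. From x > 0, by multiplying by a positive, d * e * x < u * e * x. Since z > 0, by multiplying by a positive, d * e * x * z < u * e * x * z. Then d * e * x * z + c < u * e * x * z + c.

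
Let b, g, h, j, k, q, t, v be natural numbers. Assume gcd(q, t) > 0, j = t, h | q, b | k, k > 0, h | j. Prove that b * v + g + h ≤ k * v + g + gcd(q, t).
Because b | k and k > 0, b ≤ k. Then b * v ≤ k * v. Then b * v + g ≤ k * v + g. j = t and h | j, thus h | t. Since h | q, h | gcd(q, t). Since gcd(q, t) > 0, h ≤ gcd(q, t). Because b * v + g ≤ k * v + g, b * v + g + h ≤ k * v + g + gcd(q, t).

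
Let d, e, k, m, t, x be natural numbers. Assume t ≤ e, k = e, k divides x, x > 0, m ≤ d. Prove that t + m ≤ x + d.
k = e and k divides x, therefore e divides x. x > 0, so e ≤ x. Since t ≤ e, t ≤ x. m ≤ d, so t + m ≤ x + d.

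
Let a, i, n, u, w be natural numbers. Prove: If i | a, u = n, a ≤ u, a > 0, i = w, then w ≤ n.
Because i = w and i | a, w | a. a > 0, so w ≤ a. From u = n and a ≤ u, a ≤ n. Because w ≤ a, w ≤ n.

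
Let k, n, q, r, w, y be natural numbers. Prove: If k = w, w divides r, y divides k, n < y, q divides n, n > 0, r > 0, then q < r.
q divides n and n > 0, therefore q ≤ n. k = w and y divides k, therefore y divides w. w divides r, so y divides r. Because r > 0, y ≤ r. n < y, so n < r. q ≤ n, so q < r.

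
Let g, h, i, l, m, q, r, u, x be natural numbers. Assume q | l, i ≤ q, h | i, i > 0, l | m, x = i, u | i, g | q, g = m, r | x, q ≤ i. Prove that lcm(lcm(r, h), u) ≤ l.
Since i ≤ q and q ≤ i, i = q. g = m and g | q, thus m | q. Since l | m, l | q. q | l, so q = l. i = q, so i = l. Because x = i and r | x, r | i. h | i, so lcm(r, h) | i. Since u | i, lcm(lcm(r, h), u) | i. i > 0, so lcm(lcm(r, h), u) ≤ i. Since i = l, lcm(lcm(r, h), u) ≤ l.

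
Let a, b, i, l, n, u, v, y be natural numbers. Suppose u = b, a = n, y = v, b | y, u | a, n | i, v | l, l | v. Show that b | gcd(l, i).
v | l and l | v, hence v = l. Since y = v, y = l. Because b | y, b | l. a = n and u | a, therefore u | n. Because u = b, b | n. Because n | i, b | i. b | l, so b | gcd(l, i).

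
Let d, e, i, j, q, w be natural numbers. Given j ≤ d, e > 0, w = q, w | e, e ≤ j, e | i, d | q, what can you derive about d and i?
d | i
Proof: e ≤ j and j ≤ d, so e ≤ d. Because w = q and w | e, q | e. Since d | q, d | e. Since e > 0, d ≤ e. From e ≤ d, e = d. Since e | i, d | i.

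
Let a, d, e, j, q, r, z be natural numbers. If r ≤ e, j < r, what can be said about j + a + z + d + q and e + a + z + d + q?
j + a + z + d + q < e + a + z + d + q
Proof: j < r and r ≤ e, hence j < e. Then j + a < e + a. Then j + a + z < e + a + z. Then j + a + z + d < e + a + z + d. Then j + a + z + d + q < e + a + z + d + q.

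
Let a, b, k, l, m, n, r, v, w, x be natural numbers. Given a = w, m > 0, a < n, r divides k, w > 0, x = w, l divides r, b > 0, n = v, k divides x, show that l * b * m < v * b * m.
l divides r and r divides k, thus l divides k. Because x = w and k divides x, k divides w. l divides k, so l divides w. w > 0, so l ≤ w. a = w and a < n, so w < n. n = v, so w < v. Since l ≤ w, l < v. Using b > 0 and multiplying by a positive, l * b < v * b. From m > 0, by multiplying by a positive, l * b * m < v * b * m.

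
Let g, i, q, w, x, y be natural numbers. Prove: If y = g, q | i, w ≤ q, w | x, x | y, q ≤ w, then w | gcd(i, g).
q ≤ w and w ≤ q, thus q = w. q | i, so w | i. y = g and x | y, hence x | g. Since w | x, w | g. w | i, so w | gcd(i, g).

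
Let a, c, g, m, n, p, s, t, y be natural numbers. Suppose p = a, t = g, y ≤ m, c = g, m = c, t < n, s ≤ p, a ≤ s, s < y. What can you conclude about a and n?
a < n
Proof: p = a and s ≤ p, thus s ≤ a. Since a ≤ s, s = a. From m = c and y ≤ m, y ≤ c. s < y, so s < c. c = g, so s < g. t = g and t < n, hence g < n. Since s < g, s < n. s = a, so a < n.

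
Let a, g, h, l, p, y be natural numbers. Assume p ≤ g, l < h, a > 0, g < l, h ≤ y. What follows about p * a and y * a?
p * a < y * a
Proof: p ≤ g and g < l, so p < l. l < h and h ≤ y, thus l < y. Since p < l, p < y. Since a > 0, by multiplying by a positive, p * a < y * a.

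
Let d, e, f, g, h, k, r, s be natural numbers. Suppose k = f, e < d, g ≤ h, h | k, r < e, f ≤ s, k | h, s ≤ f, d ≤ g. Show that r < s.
f ≤ s and s ≤ f, therefore f = s. Because k = f, k = s. Since r < e and e < d, r < d. Since d ≤ g, r < g. Since h | k and k | h, h = k. Since g ≤ h, g ≤ k. r < g, so r < k. Since k = s, r < s.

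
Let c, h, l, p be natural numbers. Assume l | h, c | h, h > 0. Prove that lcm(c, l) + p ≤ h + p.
From c | h and l | h, lcm(c, l) | h. h > 0, so lcm(c, l) ≤ h. Then lcm(c, l) + p ≤ h + p.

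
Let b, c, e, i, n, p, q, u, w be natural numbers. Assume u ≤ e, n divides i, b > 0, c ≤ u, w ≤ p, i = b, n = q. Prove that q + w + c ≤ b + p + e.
Because n = q and n divides i, q divides i. i = b, so q divides b. b > 0, so q ≤ b. From c ≤ u and u ≤ e, c ≤ e. w ≤ p, so w + c ≤ p + e. q ≤ b, so q + w + c ≤ b + p + e.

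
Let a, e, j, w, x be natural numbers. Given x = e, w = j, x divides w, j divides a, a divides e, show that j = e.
w = j and x divides w, so x divides j. Since x = e, e divides j. Since j divides a and a divides e, j divides e. e divides j, so e = j. Then j = e.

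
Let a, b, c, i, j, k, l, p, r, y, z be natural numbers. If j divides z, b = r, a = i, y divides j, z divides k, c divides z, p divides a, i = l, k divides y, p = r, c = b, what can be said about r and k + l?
r divides k + l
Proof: Because k divides y and y divides j, k divides j. j divides z, so k divides z. From z divides k, z = k. Since c = b and c divides z, b divides z. b = r, so r divides z. Since z = k, r divides k. a = i and p divides a, thus p divides i. i = l, so p divides l. Since p = r, r divides l. r divides k, so r divides k + l.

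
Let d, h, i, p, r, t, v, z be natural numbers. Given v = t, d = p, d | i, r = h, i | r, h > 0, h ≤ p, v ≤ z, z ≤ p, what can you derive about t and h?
t ≤ h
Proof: Because d = p and d | i, p | i. r = h and i | r, so i | h. Since p | i, p | h. Since h > 0, p ≤ h. Since h ≤ p, p = h. Because v ≤ z and z ≤ p, v ≤ p. p = h, so v ≤ h. Since v = t, t ≤ h.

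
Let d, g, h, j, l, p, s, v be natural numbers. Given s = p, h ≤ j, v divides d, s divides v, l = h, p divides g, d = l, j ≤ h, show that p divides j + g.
h ≤ j and j ≤ h, hence h = j. Since l = h, l = j. From d = l and v divides d, v divides l. From s divides v, s divides l. Since s = p, p divides l. l = j, so p divides j. Since p divides g, p divides j + g.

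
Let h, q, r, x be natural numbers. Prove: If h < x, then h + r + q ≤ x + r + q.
h < x, thus h + r < x + r. Then h + r + q < x + r + q. Then h + r + q ≤ x + r + q.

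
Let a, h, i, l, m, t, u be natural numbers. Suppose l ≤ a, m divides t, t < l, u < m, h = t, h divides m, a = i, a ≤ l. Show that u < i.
l ≤ a and a ≤ l, hence l = a. From h = t and h divides m, t divides m. From m divides t, t = m. t < l, so m < l. l = a, so m < a. Since u < m, u < a. Since a = i, u < i.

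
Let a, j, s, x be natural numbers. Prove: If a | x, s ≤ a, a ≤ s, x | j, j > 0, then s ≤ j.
a ≤ s and s ≤ a, hence a = s. a | x and x | j, therefore a | j. Because j > 0, a ≤ j. a = s, so s ≤ j.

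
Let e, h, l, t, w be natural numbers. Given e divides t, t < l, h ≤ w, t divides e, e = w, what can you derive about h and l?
h < l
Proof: t divides e and e divides t, hence t = e. From e = w, t = w. t < l, so w < l. Since h ≤ w, h < l.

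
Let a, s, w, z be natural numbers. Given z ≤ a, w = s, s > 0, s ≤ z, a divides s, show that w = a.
Since s ≤ z and z ≤ a, s ≤ a. Because a divides s and s > 0, a ≤ s. Because s ≤ a, s = a. Because w = s, w = a.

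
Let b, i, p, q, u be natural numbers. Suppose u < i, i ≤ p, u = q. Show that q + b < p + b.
u = q and u < i, therefore q < i. i ≤ p, so q < p. Then q + b < p + b.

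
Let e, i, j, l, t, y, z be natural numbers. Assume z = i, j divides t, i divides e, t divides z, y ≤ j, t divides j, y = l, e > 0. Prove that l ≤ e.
y = l and y ≤ j, therefore l ≤ j. t divides j and j divides t, so t = j. z = i and t divides z, thus t divides i. i divides e, so t divides e. t = j, so j divides e. Since e > 0, j ≤ e. Since l ≤ j, l ≤ e.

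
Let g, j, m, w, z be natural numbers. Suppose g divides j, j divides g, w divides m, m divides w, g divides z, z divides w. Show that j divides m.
Since g divides j and j divides g, g = j. w divides m and m divides w, thus w = m. z divides w, so z divides m. Since g divides z, g divides m. g = j, so j divides m.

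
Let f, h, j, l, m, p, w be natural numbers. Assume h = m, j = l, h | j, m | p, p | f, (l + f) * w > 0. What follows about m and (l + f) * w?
m ≤ (l + f) * w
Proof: j = l and h | j, so h | l. From h = m, m | l. m | p and p | f, hence m | f. Since m | l, m | l + f. Then m | (l + f) * w. Since (l + f) * w > 0, m ≤ (l + f) * w.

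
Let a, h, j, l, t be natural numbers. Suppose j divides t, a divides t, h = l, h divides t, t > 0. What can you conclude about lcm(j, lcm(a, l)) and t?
lcm(j, lcm(a, l)) ≤ t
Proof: h = l and h divides t, therefore l divides t. Since a divides t, lcm(a, l) divides t. j divides t, so lcm(j, lcm(a, l)) divides t. Since t > 0, lcm(j, lcm(a, l)) ≤ t.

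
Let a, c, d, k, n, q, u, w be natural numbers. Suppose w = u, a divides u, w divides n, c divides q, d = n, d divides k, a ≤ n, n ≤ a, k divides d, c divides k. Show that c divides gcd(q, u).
k divides d and d divides k, therefore k = d. d = n, so k = n. a ≤ n and n ≤ a, so a = n. Since a divides u, n divides u. w = u and w divides n, therefore u divides n. Since n divides u, n = u. Since k = n, k = u. c divides k, so c divides u. c divides q, so c divides gcd(q, u).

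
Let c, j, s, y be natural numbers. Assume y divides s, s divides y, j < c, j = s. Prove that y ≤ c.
s divides y and y divides s, thus s = y. j = s, so j = y. Since j < c, y < c. Then y ≤ c.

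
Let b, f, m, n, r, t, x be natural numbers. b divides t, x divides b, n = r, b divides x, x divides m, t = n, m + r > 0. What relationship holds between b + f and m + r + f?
b + f ≤ m + r + f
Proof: x divides b and b divides x, thus x = b. x divides m, so b divides m. t = n and b divides t, therefore b divides n. n = r, so b divides r. Since b divides m, b divides m + r. Since m + r > 0, b ≤ m + r. Then b + f ≤ m + r + f.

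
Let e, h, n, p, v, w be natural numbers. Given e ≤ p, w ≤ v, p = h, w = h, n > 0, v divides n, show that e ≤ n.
From p = h and e ≤ p, e ≤ h. v divides n and n > 0, thus v ≤ n. Since w ≤ v, w ≤ n. w = h, so h ≤ n. Since e ≤ h, e ≤ n.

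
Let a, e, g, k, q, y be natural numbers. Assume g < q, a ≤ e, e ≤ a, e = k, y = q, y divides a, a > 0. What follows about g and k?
g < k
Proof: Because a ≤ e and e ≤ a, a = e. e = k, so a = k. y = q and y divides a, hence q divides a. Since a > 0, q ≤ a. Since a = k, q ≤ k. g < q, so g < k.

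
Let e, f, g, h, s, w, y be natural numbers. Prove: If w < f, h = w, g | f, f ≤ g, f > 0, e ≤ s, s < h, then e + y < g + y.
Because g | f and f > 0, g ≤ f. Since f ≤ g, f = g. h = w and s < h, hence s < w. From e ≤ s, e < w. Because w < f, e < f. f = g, so e < g. Then e + y < g + y.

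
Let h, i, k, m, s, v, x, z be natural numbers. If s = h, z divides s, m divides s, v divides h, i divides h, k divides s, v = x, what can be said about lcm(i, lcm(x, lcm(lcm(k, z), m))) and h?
lcm(i, lcm(x, lcm(lcm(k, z), m))) divides h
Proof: v = x and v divides h, hence x divides h. Because k divides s and z divides s, lcm(k, z) divides s. m divides s, so lcm(lcm(k, z), m) divides s. Since s = h, lcm(lcm(k, z), m) divides h. x divides h, so lcm(x, lcm(lcm(k, z), m)) divides h. i divides h, so lcm(i, lcm(x, lcm(lcm(k, z), m))) divides h.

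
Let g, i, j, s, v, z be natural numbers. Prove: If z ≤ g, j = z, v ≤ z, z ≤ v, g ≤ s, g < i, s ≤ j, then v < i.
Because g ≤ s and s ≤ j, g ≤ j. Since j = z, g ≤ z. z ≤ g, so g = z. z ≤ v and v ≤ z, so z = v. Because g = z, g = v. g < i, so v < i.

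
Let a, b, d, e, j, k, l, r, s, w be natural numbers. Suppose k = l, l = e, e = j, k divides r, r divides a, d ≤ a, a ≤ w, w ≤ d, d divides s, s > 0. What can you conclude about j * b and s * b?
j * b ≤ s * b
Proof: From l = e and e = j, l = j. k = l, so k = j. From k divides r, j divides r. From r divides a, j divides a. a ≤ w and w ≤ d, thus a ≤ d. Because d ≤ a, d = a. d divides s, so a divides s. j divides a, so j divides s. s > 0, so j ≤ s. By multiplying by a non-negative, j * b ≤ s * b.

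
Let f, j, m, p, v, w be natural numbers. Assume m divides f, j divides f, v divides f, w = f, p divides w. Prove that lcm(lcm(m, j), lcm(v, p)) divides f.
Because m divides f and j divides f, lcm(m, j) divides f. w = f and p divides w, so p divides f. v divides f, so lcm(v, p) divides f. lcm(m, j) divides f, so lcm(lcm(m, j), lcm(v, p)) divides f.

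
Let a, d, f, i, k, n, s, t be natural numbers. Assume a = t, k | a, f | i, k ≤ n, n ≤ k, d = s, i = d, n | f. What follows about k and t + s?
k | t + s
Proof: a = t and k | a, therefore k | t. i = d and d = s, so i = s. Because n ≤ k and k ≤ n, n = k. Since n | f, k | f. Since f | i, k | i. From i = s, k | s. Since k | t, k | t + s.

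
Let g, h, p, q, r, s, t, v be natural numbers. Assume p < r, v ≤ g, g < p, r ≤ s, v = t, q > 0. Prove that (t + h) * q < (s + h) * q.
v = t and v ≤ g, hence t ≤ g. Since g < p, t < p. From p < r and r ≤ s, p < s. Since t < p, t < s. Then t + h < s + h. q > 0, so (t + h) * q < (s + h) * q.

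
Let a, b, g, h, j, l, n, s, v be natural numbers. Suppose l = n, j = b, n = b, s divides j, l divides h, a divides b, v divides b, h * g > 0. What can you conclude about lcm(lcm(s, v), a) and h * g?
lcm(lcm(s, v), a) ≤ h * g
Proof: j = b and s divides j, hence s divides b. v divides b, so lcm(s, v) divides b. Since a divides b, lcm(lcm(s, v), a) divides b. l = n and l divides h, hence n divides h. n = b, so b divides h. Since lcm(lcm(s, v), a) divides b, lcm(lcm(s, v), a) divides h. Then lcm(lcm(s, v), a) divides h * g. h * g > 0, so lcm(lcm(s, v), a) ≤ h * g.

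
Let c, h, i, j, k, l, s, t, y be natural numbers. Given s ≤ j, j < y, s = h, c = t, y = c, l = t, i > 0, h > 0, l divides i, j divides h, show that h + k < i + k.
j divides h and h > 0, hence j ≤ h. s = h and s ≤ j, therefore h ≤ j. Since j ≤ h, j = h. y = c and c = t, hence y = t. Since j < y, j < t. j = h, so h < t. l divides i and i > 0, hence l ≤ i. Since l = t, t ≤ i. Since h < t, h < i. Then h + k < i + k.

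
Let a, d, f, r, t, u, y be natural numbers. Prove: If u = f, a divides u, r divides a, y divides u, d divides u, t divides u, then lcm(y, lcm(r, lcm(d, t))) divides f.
r divides a and a divides u, so r divides u. d divides u and t divides u, therefore lcm(d, t) divides u. r divides u, so lcm(r, lcm(d, t)) divides u. y divides u, so lcm(y, lcm(r, lcm(d, t))) divides u. u = f, so lcm(y, lcm(r, lcm(d, t))) divides f.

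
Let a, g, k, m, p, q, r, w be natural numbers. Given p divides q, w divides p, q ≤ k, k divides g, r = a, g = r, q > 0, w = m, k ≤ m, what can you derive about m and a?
m divides a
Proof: w = m and w divides p, hence m divides p. Since p divides q, m divides q. Since q > 0, m ≤ q. Since q ≤ k, m ≤ k. k ≤ m, so k = m. From g = r and k divides g, k divides r. Since r = a, k divides a. Because k = m, m divides a.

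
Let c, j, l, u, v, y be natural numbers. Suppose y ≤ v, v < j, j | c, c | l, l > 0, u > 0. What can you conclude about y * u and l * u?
y * u < l * u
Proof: Because j | c and c | l, j | l. l > 0, so j ≤ l. Since v < j, v < l. Since y ≤ v, y < l. u > 0, so y * u < l * u.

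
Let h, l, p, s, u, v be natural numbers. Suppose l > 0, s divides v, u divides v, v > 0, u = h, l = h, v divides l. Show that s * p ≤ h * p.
Because v divides l and l > 0, v ≤ l. From l = h, v ≤ h. u = h and u divides v, so h divides v. From v > 0, h ≤ v. v ≤ h, so v = h. Because s divides v and v > 0, s ≤ v. v = h, so s ≤ h. By multiplying by a non-negative, s * p ≤ h * p.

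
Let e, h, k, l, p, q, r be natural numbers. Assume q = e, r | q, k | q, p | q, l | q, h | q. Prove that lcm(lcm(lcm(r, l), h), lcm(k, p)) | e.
Because r | q and l | q, lcm(r, l) | q. Since h | q, lcm(lcm(r, l), h) | q. From k | q and p | q, lcm(k, p) | q. Since lcm(lcm(r, l), h) | q, lcm(lcm(lcm(r, l), h), lcm(k, p)) | q. Since q = e, lcm(lcm(lcm(r, l), h), lcm(k, p)) | e.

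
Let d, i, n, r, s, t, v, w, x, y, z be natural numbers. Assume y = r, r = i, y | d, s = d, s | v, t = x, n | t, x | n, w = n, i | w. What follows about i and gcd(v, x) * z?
i | gcd(v, x) * z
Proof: y = r and r = i, hence y = i. From s = d and s | v, d | v. y | d, so y | v. y = i, so i | v. Because t = x and n | t, n | x. Since x | n, n = x. w = n and i | w, therefore i | n. n = x, so i | x. i | v, so i | gcd(v, x). Then i | gcd(v, x) * z.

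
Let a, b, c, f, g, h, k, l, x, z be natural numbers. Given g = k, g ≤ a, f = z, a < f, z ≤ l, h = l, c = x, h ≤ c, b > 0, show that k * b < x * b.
g = k and g ≤ a, therefore k ≤ a. Since f = z and a < f, a < z. z ≤ l, so a < l. c = x and h ≤ c, therefore h ≤ x. Because h = l, l ≤ x. From a < l, a < x. Since k ≤ a, k < x. b > 0, so k * b < x * b.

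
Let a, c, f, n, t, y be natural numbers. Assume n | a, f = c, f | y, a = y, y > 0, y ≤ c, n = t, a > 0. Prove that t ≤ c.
f = c and f | y, hence c | y. Since y > 0, c ≤ y. From y ≤ c, y = c. Since a = y, a = c. n | a and a > 0, thus n ≤ a. Since n = t, t ≤ a. From a = c, t ≤ c.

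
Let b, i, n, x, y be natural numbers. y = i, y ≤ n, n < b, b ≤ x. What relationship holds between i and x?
i < x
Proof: y = i and y ≤ n, hence i ≤ n. Since n < b, i < b. Since b ≤ x, i < x.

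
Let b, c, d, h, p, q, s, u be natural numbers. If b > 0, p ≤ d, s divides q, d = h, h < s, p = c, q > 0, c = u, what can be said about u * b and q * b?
u * b < q * b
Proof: Since p = c and p ≤ d, c ≤ d. Since d = h, c ≤ h. h < s, so c < s. Since s divides q and q > 0, s ≤ q. Because c < s, c < q. c = u, so u < q. Combined with b > 0, by multiplying by a positive, u * b < q * b.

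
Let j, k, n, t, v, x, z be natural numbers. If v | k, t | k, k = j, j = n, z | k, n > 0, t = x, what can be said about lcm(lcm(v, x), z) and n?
lcm(lcm(v, x), z) ≤ n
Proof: k = j and j = n, hence k = n. t = x and t | k, so x | k. v | k, so lcm(v, x) | k. From z | k, lcm(lcm(v, x), z) | k. k = n, so lcm(lcm(v, x), z) | n. n > 0, so lcm(lcm(v, x), z) ≤ n.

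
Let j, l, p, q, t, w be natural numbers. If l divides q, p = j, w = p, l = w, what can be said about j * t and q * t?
j * t divides q * t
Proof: l = w and w = p, thus l = p. Since p = j, l = j. l divides q, so j divides q. Then j * t divides q * t.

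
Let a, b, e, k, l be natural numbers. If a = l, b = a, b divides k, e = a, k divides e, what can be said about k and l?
k = l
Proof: e = a and k divides e, thus k divides a. b = a and b divides k, thus a divides k. Since k divides a, k = a. Since a = l, k = l.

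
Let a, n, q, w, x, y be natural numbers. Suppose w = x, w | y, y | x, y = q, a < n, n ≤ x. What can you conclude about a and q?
a < q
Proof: Since w = x and w | y, x | y. Since y | x, x = y. Because y = q, x = q. a < n and n ≤ x, so a < x. Since x = q, a < q.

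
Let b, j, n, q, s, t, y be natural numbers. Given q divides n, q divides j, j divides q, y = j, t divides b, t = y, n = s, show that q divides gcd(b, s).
From t = y and y = j, t = j. Because j divides q and q divides j, j = q. t = j, so t = q. Since t divides b, q divides b. n = s and q divides n, hence q divides s. q divides b, so q divides gcd(b, s).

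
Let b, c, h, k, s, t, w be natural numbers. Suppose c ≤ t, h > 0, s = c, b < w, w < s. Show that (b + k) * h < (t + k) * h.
s = c and w < s, so w < c. c ≤ t, so w < t. Since b < w, b < t. Then b + k < t + k. Combined with h > 0, by multiplying by a positive, (b + k) * h < (t + k) * h.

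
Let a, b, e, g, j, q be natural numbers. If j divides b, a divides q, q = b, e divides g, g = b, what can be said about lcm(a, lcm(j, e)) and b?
lcm(a, lcm(j, e)) divides b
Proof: q = b and a divides q, so a divides b. g = b and e divides g, hence e divides b. j divides b, so lcm(j, e) divides b. Since a divides b, lcm(a, lcm(j, e)) divides b.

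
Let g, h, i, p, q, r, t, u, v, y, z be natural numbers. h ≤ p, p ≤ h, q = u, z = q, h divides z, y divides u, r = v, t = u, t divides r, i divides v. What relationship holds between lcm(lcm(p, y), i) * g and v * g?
lcm(lcm(p, y), i) * g divides v * g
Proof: Since h ≤ p and p ≤ h, h = p. z = q and h divides z, thus h divides q. Since q = u, h divides u. h = p, so p divides u. From y divides u, lcm(p, y) divides u. Because t = u and t divides r, u divides r. r = v, so u divides v. lcm(p, y) divides u, so lcm(p, y) divides v. i divides v, so lcm(lcm(p, y), i) divides v. Then lcm(lcm(p, y), i) * g divides v * g.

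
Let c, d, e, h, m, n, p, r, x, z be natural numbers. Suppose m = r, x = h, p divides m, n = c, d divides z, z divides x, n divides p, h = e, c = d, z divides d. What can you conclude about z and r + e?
z divides r + e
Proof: d divides z and z divides d, therefore d = z. Since c = d, c = z. n divides p and p divides m, therefore n divides m. Because n = c, c divides m. m = r, so c divides r. c = z, so z divides r. Since x = h and h = e, x = e. z divides x, so z divides e. z divides r, so z divides r + e.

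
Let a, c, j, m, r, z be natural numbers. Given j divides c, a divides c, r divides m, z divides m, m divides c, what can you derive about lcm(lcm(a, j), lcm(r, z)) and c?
lcm(lcm(a, j), lcm(r, z)) divides c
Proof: a divides c and j divides c, so lcm(a, j) divides c. Because r divides m and z divides m, lcm(r, z) divides m. m divides c, so lcm(r, z) divides c. Since lcm(a, j) divides c, lcm(lcm(a, j), lcm(r, z)) divides c.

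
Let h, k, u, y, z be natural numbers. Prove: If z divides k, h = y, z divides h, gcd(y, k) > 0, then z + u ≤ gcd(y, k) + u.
h = y and z divides h, therefore z divides y. z divides k, so z divides gcd(y, k). Since gcd(y, k) > 0, z ≤ gcd(y, k). Then z + u ≤ gcd(y, k) + u.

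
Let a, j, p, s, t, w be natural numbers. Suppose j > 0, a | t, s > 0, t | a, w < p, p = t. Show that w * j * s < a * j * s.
t | a and a | t, thus t = a. p = t and w < p, hence w < t. t = a, so w < a. Since j > 0, w * j < a * j. From s > 0, w * j * s < a * j * s.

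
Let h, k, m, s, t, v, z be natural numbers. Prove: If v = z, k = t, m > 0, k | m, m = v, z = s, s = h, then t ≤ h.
v = z and z = s, thus v = s. Since s = h, v = h. k | m and m > 0, thus k ≤ m. Because k = t, t ≤ m. m = v, so t ≤ v. Since v = h, t ≤ h.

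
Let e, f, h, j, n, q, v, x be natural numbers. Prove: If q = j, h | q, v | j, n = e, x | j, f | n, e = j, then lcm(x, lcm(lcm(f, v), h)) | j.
From n = e and e = j, n = j. f | n, so f | j. Since v | j, lcm(f, v) | j. Because q = j and h | q, h | j. Since lcm(f, v) | j, lcm(lcm(f, v), h) | j. x | j, so lcm(x, lcm(lcm(f, v), h)) | j.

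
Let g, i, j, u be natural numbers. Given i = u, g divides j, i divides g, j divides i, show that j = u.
i divides g and g divides j, therefore i divides j. Since j divides i, j = i. i = u, so j = u.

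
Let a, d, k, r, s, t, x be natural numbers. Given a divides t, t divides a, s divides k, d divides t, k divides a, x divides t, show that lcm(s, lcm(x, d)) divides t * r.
Because a divides t and t divides a, a = t. Since s divides k and k divides a, s divides a. a = t, so s divides t. Since x divides t and d divides t, lcm(x, d) divides t. s divides t, so lcm(s, lcm(x, d)) divides t. Then lcm(s, lcm(x, d)) divides t * r.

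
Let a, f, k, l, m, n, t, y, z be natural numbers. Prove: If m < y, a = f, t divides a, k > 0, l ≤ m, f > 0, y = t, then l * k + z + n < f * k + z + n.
Since y = t and m < y, m < t. Since l ≤ m, l < t. a = f and t divides a, hence t divides f. Since f > 0, t ≤ f. Because l < t, l < f. Using k > 0 and multiplying by a positive, l * k < f * k. Then l * k + z < f * k + z. Then l * k + z + n < f * k + z + n.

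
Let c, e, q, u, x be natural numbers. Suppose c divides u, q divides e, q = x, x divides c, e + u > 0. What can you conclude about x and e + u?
x ≤ e + u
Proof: From q = x and q divides e, x divides e. From x divides c and c divides u, x divides u. x divides e, so x divides e + u. Since e + u > 0, x ≤ e + u.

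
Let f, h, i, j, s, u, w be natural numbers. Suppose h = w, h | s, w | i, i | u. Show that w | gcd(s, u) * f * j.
h = w and h | s, therefore w | s. Since w | i and i | u, w | u. w | s, so w | gcd(s, u). Then w | gcd(s, u) * f. Then w | gcd(s, u) * f * j.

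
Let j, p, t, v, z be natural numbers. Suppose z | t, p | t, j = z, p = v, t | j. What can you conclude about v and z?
v | z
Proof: j = z and t | j, therefore t | z. z | t, so t = z. p | t, so p | z. p = v, so v | z.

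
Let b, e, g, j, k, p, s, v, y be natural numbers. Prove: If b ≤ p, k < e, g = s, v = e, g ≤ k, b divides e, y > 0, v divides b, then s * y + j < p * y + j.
Because v = e and v divides b, e divides b. b divides e, so e = b. g ≤ k and k < e, so g < e. Since e = b, g < b. Since b ≤ p, g < p. From g = s, s < p. Since y > 0, by multiplying by a positive, s * y < p * y. Then s * y + j < p * y + j.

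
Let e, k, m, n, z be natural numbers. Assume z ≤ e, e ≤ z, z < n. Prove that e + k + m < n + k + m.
z ≤ e and e ≤ z, so z = e. Since z < n, e < n. Then e + k < n + k. Then e + k + m < n + k + m.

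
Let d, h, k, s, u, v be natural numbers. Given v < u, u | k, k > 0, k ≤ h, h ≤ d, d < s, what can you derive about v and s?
v < s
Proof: u | k and k > 0, so u ≤ k. Since v < u, v < k. k ≤ h and h ≤ d, hence k ≤ d. Since d < s, k < s. v < k, so v < s.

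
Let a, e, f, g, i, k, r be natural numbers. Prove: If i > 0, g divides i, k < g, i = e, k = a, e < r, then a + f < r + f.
g divides i and i > 0, therefore g ≤ i. i = e, so g ≤ e. From k < g, k < e. Since k = a, a < e. e < r, so a < r. Then a + f < r + f.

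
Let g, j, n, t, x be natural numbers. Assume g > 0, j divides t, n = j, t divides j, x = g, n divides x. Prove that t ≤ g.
j divides t and t divides j, therefore j = t. Because x = g and n divides x, n divides g. From n = j, j divides g. j = t, so t divides g. Since g > 0, t ≤ g.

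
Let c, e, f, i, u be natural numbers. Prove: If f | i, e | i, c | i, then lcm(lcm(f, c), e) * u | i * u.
Since f | i and c | i, lcm(f, c) | i. e | i, so lcm(lcm(f, c), e) | i. Then lcm(lcm(f, c), e) * u | i * u.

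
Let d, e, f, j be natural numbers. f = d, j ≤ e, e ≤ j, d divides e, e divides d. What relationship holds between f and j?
f = j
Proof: d divides e and e divides d, hence d = e. f = d, so f = e. Since e ≤ j and j ≤ e, e = j. f = e, so f = j.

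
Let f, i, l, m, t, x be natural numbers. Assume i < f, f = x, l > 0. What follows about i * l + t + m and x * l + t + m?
i * l + t + m < x * l + t + m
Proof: f = x and i < f, hence i < x. From l > 0, by multiplying by a positive, i * l < x * l. Then i * l + t < x * l + t. Then i * l + t + m < x * l + t + m.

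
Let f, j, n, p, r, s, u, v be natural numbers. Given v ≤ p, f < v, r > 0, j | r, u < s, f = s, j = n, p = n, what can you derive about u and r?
u < r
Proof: Because f < v and v ≤ p, f < p. Since f = s, s < p. From p = n, s < n. j = n and j | r, thus n | r. r > 0, so n ≤ r. Because s < n, s < r. Since u < s, u < r.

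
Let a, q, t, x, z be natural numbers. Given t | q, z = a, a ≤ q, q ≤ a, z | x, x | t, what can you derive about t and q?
t = q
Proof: a ≤ q and q ≤ a, thus a = q. Since z = a, z = q. z | x and x | t, so z | t. Since z = q, q | t. Since t | q, t = q.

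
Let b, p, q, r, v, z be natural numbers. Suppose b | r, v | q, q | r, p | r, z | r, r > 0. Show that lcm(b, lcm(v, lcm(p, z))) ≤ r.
v | q and q | r, hence v | r. p | r and z | r, therefore lcm(p, z) | r. Since v | r, lcm(v, lcm(p, z)) | r. Since b | r, lcm(b, lcm(v, lcm(p, z))) | r. r > 0, so lcm(b, lcm(v, lcm(p, z))) ≤ r.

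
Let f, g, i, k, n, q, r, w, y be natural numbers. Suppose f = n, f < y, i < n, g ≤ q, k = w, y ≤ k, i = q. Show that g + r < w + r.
Since i = q and i < n, q < n. f = n and f < y, therefore n < y. y ≤ k, so n < k. Since q < n, q < k. g ≤ q, so g < k. Since k = w, g < w. Then g + r < w + r.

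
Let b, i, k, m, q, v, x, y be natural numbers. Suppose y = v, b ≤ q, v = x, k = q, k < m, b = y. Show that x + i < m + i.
From b = y and y = v, b = v. Since b ≤ q, v ≤ q. Since k = q and k < m, q < m. Since v ≤ q, v < m. Since v = x, x < m. Then x + i < m + i.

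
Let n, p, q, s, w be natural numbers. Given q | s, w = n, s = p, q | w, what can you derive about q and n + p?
q | n + p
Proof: Because w = n and q | w, q | n. s = p and q | s, so q | p. q | n, so q | n + p.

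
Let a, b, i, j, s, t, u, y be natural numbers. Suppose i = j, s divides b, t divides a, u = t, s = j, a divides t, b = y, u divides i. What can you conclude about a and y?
a divides y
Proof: t divides a and a divides t, hence t = a. u = t, so u = a. i = j and u divides i, thus u divides j. u = a, so a divides j. b = y and s divides b, thus s divides y. s = j, so j divides y. From a divides j, a divides y.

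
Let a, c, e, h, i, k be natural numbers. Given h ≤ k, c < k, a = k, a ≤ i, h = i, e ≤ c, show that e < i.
From a = k and a ≤ i, k ≤ i. h = i and h ≤ k, thus i ≤ k. Since k ≤ i, k = i. Since e ≤ c and c < k, e < k. k = i, so e < i.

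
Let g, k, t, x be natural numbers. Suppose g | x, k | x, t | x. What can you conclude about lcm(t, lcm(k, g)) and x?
lcm(t, lcm(k, g)) | x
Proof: k | x and g | x, thus lcm(k, g) | x. Because t | x, lcm(t, lcm(k, g)) | x.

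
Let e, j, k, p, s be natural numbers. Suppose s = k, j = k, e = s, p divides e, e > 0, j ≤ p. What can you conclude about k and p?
k = p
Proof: e = s and s = k, so e = k. p divides e and e > 0, so p ≤ e. Since e = k, p ≤ k. Since j = k and j ≤ p, k ≤ p. Since p ≤ k, p = k. Then k = p.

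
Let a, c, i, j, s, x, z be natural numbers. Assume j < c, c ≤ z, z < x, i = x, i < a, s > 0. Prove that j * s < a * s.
Since i = x and i < a, x < a. Since z < x, z < a. Since c ≤ z, c < a. Since j < c, j < a. Combined with s > 0, by multiplying by a positive, j * s < a * s.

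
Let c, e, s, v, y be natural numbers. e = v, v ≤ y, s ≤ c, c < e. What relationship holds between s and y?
s < y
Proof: Since e = v and c < e, c < v. v ≤ y, so c < y. Since s ≤ c, s < y.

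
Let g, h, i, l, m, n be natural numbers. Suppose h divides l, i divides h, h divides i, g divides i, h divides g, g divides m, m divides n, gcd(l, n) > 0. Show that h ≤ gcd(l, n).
i divides h and h divides i, so i = h. Since g divides i, g divides h. Since h divides g, g = h. Because g divides m and m divides n, g divides n. Since g = h, h divides n. Because h divides l, h divides gcd(l, n). gcd(l, n) > 0, so h ≤ gcd(l, n).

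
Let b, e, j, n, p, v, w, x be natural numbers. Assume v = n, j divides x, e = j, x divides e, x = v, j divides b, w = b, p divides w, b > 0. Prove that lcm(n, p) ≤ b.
e = j and x divides e, thus x divides j. j divides x, so j = x. x = v, so j = v. Since j divides b, v divides b. Because v = n, n divides b. w = b and p divides w, thus p divides b. Because n divides b, lcm(n, p) divides b. Because b > 0, lcm(n, p) ≤ b.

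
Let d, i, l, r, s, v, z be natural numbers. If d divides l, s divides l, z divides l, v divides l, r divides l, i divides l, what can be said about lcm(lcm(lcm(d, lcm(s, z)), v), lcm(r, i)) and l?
lcm(lcm(lcm(d, lcm(s, z)), v), lcm(r, i)) divides l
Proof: s divides l and z divides l, hence lcm(s, z) divides l. Since d divides l, lcm(d, lcm(s, z)) divides l. v divides l, so lcm(lcm(d, lcm(s, z)), v) divides l. Because r divides l and i divides l, lcm(r, i) divides l. lcm(lcm(d, lcm(s, z)), v) divides l, so lcm(lcm(lcm(d, lcm(s, z)), v), lcm(r, i)) divides l.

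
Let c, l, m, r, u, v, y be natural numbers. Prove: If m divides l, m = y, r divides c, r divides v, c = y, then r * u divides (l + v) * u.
From c = y and r divides c, r divides y. m = y and m divides l, so y divides l. Since r divides y, r divides l. Since r divides v, r divides l + v. Then r * u divides (l + v) * u.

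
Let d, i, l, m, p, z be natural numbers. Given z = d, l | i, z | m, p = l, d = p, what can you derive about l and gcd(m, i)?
l | gcd(m, i)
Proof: From d = p and p = l, d = l. From z = d and z | m, d | m. Since d = l, l | m. l | i, so l | gcd(m, i).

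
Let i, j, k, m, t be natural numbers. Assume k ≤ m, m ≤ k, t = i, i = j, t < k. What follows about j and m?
j < m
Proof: k ≤ m and m ≤ k, so k = m. From t = i and i = j, t = j. t < k, so j < k. k = m, so j < m.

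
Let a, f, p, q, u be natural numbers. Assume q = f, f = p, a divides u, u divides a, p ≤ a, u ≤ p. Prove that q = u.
q = f and f = p, therefore q = p. a divides u and u divides a, hence a = u. p ≤ a, so p ≤ u. u ≤ p, so p = u. Since q = p, q = u.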